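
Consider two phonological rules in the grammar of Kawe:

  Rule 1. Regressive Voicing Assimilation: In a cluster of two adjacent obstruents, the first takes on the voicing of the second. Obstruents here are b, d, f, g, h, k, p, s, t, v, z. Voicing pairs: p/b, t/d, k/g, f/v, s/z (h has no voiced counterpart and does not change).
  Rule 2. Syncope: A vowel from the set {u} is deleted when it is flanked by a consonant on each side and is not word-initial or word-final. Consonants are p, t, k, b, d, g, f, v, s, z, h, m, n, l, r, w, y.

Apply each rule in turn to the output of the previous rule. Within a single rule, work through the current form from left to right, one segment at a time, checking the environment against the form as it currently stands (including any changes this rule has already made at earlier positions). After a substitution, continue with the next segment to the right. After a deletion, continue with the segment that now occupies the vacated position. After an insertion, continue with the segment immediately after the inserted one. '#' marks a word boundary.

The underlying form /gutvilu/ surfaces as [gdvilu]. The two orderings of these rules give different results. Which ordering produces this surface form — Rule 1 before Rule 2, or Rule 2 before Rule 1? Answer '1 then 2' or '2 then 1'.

Order 1 then 2:
  1 Regressive Voicing Assimilation: [gutvilu] → [gudvilu]
  2 Syncope: [gudvilu] → [gdvilu]
  result: [gdvilu]
Order 2 then 1:
  2 Syncope: [gutvilu] → [gtvilu]
  1 Regressive Voicing Assimilation: [gtvilu] → [kdvilu]
  result: [kdvilu]

1 then 2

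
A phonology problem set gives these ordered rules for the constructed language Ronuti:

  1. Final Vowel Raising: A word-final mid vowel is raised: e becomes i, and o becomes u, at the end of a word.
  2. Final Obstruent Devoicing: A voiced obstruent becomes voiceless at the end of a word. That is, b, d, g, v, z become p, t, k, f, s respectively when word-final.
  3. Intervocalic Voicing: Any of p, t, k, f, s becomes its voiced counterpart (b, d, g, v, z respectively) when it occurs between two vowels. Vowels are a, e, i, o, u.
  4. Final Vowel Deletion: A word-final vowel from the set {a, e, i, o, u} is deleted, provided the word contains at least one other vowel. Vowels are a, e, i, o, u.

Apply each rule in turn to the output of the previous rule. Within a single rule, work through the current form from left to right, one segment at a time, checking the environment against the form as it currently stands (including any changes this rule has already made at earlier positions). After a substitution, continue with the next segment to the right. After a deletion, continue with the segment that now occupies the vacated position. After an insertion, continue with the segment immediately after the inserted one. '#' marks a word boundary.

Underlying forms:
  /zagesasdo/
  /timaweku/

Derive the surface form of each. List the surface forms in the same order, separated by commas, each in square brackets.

[zagezasd], [timaweg]

/zagesasdo/:
  1 Final Vowel Raising: [zagesasdo] → [zagesasdu]
  2 Final Obstruent Devoicing: no change — [zagesasdu]
  3 Intervocalic Voicing: [zagesasdu] → [zagezasdu]
  4 Final Vowel Deletion: [zagezasdu] → [zagezasd]
/timaweku/:
  1 Final Vowel Raising: no change — [timaweku]
  2 Final Obstruent Devoicing: no change — [timaweku]
  3 Intervocalic Voicing: [timaweku] → [timawegu]
  4 Final Vowel Deletion: [timawegu] → [timaweg]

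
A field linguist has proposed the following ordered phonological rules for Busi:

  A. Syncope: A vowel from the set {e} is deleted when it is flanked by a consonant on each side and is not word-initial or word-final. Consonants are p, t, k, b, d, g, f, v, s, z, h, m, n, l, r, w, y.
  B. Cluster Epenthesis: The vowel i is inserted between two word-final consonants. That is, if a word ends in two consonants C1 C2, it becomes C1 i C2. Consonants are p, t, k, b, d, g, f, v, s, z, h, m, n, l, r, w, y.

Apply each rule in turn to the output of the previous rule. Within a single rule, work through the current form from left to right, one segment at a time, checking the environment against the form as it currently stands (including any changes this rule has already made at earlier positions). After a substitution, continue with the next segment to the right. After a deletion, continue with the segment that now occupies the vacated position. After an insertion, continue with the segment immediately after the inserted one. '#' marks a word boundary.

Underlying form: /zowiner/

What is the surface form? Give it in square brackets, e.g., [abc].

[zowinir]

A Syncope: [zowiner] → [zowinr]
B Cluster Epenthesis: [zowinr] → [zowinir]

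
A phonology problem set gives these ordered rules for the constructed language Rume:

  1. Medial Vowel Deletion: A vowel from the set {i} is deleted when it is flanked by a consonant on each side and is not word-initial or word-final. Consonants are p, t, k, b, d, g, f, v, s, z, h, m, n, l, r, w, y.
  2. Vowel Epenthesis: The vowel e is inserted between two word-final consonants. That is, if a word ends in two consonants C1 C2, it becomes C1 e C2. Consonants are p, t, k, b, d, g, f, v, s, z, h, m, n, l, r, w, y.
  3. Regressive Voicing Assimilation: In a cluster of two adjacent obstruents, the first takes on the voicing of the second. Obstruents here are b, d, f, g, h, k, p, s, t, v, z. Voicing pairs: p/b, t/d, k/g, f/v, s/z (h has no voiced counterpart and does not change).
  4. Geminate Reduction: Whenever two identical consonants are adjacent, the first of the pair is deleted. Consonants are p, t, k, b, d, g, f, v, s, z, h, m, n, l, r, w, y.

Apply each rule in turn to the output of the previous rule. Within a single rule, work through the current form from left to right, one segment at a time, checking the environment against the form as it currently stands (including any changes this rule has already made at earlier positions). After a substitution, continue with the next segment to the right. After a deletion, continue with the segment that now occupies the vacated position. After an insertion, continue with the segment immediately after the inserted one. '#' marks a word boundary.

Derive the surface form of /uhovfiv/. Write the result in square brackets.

1 Medial Vowel Deletion: [uhovfiv] → [uhovfv]
2 Vowel Epenthesis: [uhovfv] → [uhovfev]
3 Regressive Voicing Assimilation: [uhovfev] → [uhoffev]
4 Geminate Reduction: [uhoffev] → [uhofev]

[uhofev]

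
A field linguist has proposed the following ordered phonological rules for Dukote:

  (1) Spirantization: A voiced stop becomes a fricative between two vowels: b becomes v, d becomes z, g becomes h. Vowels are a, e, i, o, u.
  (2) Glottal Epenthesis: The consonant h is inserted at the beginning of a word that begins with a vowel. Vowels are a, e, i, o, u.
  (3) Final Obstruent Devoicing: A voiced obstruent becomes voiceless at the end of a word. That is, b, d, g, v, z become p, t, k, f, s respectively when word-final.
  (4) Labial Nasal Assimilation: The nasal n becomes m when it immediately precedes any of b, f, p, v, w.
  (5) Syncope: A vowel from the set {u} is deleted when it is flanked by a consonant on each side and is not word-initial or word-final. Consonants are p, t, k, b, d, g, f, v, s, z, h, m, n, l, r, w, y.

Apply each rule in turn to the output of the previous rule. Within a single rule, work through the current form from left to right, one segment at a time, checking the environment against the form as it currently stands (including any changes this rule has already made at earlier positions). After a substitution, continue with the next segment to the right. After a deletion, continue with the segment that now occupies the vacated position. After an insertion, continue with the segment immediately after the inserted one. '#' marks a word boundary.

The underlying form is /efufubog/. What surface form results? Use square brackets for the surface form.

(1) Spirantization: [efufubog] → [efufuvog]
(2) Glottal Epenthesis: [efufuvog] → [hefufuvog]
(3) Final Obstruent Devoicing: [hefufuvog] → [hefufuvok]
(4) Labial Nasal Assimilation: no change — [hefufuvok]
(5) Syncope: [hefufuvok] → [heffvok]

[heffvok]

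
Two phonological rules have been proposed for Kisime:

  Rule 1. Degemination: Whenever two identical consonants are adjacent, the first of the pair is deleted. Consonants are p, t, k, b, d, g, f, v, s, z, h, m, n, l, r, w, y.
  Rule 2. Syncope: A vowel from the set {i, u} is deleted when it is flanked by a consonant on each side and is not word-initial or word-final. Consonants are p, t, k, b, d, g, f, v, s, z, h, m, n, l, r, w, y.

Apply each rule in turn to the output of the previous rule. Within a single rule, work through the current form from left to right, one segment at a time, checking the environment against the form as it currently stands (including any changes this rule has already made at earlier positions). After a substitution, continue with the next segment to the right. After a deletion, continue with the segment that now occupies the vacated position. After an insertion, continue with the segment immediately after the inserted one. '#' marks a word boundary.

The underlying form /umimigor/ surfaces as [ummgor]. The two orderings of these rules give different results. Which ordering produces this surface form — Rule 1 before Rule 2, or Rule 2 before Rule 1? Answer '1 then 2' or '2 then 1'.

Order 1 then 2:
  1 Degemination: no change — [umimigor]
  2 Syncope: [umimigor] → [ummgor]
  result: [ummgor]
Order 2 then 1:
  2 Syncope: [umimigor] → [ummgor]
  1 Degemination: [ummgor] → [umgor]
  result: [umgor]

1 then 2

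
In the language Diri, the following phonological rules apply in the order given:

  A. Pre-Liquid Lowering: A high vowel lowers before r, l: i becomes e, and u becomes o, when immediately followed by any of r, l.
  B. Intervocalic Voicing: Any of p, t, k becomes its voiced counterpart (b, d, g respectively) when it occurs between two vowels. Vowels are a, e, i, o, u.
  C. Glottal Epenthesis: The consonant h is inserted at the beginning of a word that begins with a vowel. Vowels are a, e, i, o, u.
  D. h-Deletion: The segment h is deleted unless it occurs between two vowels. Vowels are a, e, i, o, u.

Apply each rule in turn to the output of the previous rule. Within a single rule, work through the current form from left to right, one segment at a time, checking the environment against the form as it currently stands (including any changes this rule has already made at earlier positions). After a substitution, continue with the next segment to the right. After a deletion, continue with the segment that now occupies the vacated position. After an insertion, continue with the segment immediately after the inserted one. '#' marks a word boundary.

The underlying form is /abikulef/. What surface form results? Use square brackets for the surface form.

[abigolef]

A Pre-Liquid Lowering: [abikulef] → [abikolef]
B Intervocalic Voicing: [abikolef] → [abigolef]
C Glottal Epenthesis: [abigolef] → [habigolef]
D h-Deletion: [habigolef] → [abigolef]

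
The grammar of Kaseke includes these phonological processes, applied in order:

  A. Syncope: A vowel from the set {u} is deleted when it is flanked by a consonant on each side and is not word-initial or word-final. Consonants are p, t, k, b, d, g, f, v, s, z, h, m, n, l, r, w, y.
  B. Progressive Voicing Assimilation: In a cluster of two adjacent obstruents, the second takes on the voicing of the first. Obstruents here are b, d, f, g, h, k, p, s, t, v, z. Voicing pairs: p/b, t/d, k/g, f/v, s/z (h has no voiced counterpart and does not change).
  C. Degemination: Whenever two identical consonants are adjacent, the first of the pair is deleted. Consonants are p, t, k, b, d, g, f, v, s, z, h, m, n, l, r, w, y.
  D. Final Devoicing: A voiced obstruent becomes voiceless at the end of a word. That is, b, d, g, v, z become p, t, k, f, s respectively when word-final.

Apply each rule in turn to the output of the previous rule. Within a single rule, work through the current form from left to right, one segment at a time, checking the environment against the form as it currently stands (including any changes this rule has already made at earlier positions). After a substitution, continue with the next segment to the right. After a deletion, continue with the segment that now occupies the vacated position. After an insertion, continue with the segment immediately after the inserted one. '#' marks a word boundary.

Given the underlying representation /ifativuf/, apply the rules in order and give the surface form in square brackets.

[ifatif]

A Syncope: [ifativuf] → [ifativf]
B Progressive Voicing Assimilation: [ifativf] → [ifativv]
C Degemination: [ifativv] → [ifativ]
D Final Devoicing: [ifativ] → [ifatif]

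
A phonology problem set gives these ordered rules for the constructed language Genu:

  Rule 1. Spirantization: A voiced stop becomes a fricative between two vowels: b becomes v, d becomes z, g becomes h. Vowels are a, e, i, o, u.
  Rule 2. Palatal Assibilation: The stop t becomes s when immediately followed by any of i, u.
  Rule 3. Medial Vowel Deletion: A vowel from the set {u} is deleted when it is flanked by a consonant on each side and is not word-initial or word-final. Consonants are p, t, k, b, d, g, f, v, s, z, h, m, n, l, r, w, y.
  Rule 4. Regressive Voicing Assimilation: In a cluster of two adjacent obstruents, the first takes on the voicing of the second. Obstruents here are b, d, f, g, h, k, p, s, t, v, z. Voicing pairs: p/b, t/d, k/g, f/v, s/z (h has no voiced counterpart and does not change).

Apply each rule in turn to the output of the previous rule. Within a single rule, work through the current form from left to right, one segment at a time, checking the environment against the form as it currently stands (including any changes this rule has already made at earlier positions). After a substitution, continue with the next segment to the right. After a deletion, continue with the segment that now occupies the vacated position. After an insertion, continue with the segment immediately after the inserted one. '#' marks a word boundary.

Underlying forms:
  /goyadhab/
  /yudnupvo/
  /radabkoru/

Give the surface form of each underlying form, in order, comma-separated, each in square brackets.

/goyadhab/:
  Rule 1 Spirantization: no change — [goyadhab]
  Rule 2 Palatal Assibilation: no change — [goyadhab]
  Rule 3 Medial Vowel Deletion: no change — [goyadhab]
  Rule 4 Regressive Voicing Assimilation: [goyadhab] → [goyathab]
/yudnupvo/:
  Rule 1 Spirantization: no change — [yudnupvo]
  Rule 2 Palatal Assibilation: no change — [yudnupvo]
  Rule 3 Medial Vowel Deletion: [yudnupvo] → [ydnpvo]
  Rule 4 Regressive Voicing Assimilation: [ydnpvo] → [ydnbvo]
/radabkoru/:
  Rule 1 Spirantization: [radabkoru] → [razabkoru]
  Rule 2 Palatal Assibilation: no change — [razabkoru]
  Rule 3 Medial Vowel Deletion: no change — [razabkoru]
  Rule 4 Regressive Voicing Assimilation: [razabkoru] → [razapkoru]

[goyathab], [ydnbvo], [razapkoru]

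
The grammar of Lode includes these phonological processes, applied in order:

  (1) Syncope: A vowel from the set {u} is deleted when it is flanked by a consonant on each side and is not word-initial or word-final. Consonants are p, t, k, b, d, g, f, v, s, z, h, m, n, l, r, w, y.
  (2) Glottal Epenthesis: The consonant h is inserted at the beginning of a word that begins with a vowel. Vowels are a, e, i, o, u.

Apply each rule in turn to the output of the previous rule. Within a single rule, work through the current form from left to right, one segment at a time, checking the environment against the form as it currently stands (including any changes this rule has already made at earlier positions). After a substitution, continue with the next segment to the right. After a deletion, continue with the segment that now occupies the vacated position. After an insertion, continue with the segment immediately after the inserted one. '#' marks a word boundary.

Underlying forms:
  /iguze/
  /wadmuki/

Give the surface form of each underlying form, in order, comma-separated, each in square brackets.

/iguze/:
  (1) Syncope: [iguze] → [igze]
  (2) Glottal Epenthesis: [igze] → [higze]
/wadmuki/:
  (1) Syncope: [wadmuki] → [wadmki]
  (2) Glottal Epenthesis: no change — [wadmki]

[higze], [wadmki]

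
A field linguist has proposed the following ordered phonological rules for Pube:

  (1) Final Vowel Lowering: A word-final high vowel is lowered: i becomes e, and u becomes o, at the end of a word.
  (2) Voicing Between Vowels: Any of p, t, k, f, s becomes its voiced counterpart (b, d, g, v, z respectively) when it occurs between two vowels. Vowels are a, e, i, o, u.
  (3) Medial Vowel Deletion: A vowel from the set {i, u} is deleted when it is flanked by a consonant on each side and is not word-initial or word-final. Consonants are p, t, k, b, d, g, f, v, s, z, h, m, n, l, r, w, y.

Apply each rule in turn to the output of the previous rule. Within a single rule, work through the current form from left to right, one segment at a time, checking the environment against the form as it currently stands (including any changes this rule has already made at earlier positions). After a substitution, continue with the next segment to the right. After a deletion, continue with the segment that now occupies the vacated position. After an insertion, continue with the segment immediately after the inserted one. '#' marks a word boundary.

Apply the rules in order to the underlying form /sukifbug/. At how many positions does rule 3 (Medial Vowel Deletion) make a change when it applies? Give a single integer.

3

(1) Final Vowel Lowering: no change — [sukifbug]
(2) Voicing Between Vowels: [sukifbug] → [sugifbug]
(3) Medial Vowel Deletion: [sugifbug] → [sgfbg]
Rule 3 changed 3 position(s).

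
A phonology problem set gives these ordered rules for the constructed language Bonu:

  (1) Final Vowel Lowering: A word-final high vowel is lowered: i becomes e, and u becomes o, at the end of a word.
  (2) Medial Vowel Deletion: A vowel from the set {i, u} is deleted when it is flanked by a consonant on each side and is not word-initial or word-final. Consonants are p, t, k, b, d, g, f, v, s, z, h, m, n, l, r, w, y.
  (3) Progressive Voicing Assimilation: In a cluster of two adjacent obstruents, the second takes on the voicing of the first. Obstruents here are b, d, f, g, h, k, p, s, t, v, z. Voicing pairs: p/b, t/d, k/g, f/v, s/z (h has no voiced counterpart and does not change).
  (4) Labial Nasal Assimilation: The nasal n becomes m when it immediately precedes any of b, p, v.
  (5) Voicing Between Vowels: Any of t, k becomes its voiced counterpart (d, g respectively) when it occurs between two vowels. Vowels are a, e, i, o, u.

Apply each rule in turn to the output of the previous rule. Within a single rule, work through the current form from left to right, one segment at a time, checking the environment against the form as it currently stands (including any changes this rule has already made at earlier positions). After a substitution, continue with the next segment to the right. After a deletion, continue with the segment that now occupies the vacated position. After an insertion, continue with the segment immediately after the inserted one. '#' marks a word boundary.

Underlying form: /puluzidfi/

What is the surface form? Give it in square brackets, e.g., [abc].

[plzdve]

(1) Final Vowel Lowering: [puluzidfi] → [puluzidfe]
(2) Medial Vowel Deletion: [puluzidfe] → [plzdfe]
(3) Progressive Voicing Assimilation: [plzdfe] → [plzdve]
(4) Labial Nasal Assimilation: no change — [plzdve]
(5) Voicing Between Vowels: no change — [plzdve]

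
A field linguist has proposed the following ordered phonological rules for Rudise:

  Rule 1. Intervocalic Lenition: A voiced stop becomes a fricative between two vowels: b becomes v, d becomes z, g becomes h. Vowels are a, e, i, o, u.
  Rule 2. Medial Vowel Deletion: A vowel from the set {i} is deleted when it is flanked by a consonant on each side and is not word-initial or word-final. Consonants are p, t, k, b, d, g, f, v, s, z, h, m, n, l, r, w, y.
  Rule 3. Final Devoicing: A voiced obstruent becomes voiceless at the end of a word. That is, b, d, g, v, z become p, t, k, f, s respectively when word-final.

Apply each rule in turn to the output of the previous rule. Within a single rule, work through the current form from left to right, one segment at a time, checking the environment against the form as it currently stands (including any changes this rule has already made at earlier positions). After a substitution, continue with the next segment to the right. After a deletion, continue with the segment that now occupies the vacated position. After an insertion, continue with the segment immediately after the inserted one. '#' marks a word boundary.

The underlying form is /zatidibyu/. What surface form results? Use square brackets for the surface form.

[zatzbyu]

Rule 1 Intervocalic Lenition: [zatidibyu] → [zatizibyu]
Rule 2 Medial Vowel Deletion: [zatizibyu] → [zatzbyu]
Rule 3 Final Devoicing: no change — [zatzbyu]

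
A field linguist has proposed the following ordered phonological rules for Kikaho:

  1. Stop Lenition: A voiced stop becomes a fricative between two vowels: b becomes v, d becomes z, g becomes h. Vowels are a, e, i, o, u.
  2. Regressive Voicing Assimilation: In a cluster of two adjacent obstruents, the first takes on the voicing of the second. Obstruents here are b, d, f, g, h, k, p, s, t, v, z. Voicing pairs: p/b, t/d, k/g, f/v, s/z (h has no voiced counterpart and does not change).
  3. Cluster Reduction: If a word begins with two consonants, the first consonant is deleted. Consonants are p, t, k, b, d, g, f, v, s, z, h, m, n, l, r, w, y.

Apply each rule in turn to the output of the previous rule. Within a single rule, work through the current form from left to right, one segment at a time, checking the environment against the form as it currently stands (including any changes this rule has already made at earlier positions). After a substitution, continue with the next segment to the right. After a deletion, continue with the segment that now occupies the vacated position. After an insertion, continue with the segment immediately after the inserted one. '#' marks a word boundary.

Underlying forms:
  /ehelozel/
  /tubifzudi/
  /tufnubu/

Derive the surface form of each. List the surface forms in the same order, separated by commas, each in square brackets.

/ehelozel/:
  1 Stop Lenition: no change — [ehelozel]
  2 Regressive Voicing Assimilation: no change — [ehelozel]
  3 Cluster Reduction: no change — [ehelozel]
/tubifzudi/:
  1 Stop Lenition: [tubifzudi] → [tuvifzuzi]
  2 Regressive Voicing Assimilation: [tuvifzuzi] → [tuvivzuzi]
  3 Cluster Reduction: no change — [tuvivzuzi]
/tufnubu/:
  1 Stop Lenition: [tufnubu] → [tufnuvu]
  2 Regressive Voicing Assimilation: no change — [tufnuvu]
  3 Cluster Reduction: no change — [tufnuvu]

[ehelozel], [tuvivzuzi], [tufnuvu]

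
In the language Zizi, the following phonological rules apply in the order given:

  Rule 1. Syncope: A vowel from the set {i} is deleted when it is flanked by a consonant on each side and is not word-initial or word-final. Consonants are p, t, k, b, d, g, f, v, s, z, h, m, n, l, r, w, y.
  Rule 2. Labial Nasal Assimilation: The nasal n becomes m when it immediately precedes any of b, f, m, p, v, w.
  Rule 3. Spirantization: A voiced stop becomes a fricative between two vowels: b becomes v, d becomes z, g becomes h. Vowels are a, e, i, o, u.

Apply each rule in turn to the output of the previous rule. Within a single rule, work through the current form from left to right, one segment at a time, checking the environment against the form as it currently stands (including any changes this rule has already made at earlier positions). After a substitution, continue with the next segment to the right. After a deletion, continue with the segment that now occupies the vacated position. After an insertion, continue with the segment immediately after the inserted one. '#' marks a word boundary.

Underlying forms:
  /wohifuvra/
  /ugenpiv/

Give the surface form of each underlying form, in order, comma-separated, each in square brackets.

/wohifuvra/:
  Rule 1 Syncope: [wohifuvra] → [wohfuvra]
  Rule 2 Labial Nasal Assimilation: no change — [wohfuvra]
  Rule 3 Spirantization: no change — [wohfuvra]
/ugenpiv/:
  Rule 1 Syncope: [ugenpiv] → [ugenpv]
  Rule 2 Labial Nasal Assimilation: [ugenpv] → [ugempv]
  Rule 3 Spirantization: [ugempv] → [uhempv]

[wohfuvra], [uhempv]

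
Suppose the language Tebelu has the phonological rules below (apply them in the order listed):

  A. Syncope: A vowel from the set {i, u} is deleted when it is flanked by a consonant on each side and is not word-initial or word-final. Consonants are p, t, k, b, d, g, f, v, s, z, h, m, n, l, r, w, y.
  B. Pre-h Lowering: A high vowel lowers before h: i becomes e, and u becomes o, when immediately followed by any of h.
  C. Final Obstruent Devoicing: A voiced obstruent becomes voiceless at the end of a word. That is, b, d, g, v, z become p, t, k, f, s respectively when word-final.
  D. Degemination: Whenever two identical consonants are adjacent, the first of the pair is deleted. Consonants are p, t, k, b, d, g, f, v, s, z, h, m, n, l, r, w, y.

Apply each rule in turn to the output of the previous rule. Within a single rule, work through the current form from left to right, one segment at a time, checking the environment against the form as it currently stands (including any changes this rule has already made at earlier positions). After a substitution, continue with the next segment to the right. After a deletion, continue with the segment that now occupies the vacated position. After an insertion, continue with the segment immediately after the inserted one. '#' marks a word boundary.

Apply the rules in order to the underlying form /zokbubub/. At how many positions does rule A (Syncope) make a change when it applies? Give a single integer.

2

A Syncope: [zokbubub] → [zokbbb]
B Pre-h Lowering: no change — [zokbbb]
C Final Obstruent Devoicing: [zokbbb] → [zokbbp]
D Degemination: [zokbbp] → [zokbp]
Rule A changed 2 position(s).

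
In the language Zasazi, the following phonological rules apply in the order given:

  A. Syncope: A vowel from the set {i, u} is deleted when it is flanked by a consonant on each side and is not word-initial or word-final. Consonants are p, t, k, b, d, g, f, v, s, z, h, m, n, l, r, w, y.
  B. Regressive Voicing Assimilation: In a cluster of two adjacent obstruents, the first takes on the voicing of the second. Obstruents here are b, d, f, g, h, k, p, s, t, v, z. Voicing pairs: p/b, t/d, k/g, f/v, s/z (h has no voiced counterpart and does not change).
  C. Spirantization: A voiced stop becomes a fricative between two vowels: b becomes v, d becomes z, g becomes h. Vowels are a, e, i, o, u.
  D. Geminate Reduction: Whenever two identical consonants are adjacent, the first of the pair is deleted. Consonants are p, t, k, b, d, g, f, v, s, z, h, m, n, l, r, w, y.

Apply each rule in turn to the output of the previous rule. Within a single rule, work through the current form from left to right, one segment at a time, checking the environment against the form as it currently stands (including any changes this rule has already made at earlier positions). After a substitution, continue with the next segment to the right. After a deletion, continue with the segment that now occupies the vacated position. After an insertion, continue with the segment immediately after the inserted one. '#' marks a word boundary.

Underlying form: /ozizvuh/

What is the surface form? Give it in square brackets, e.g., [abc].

[ozfh]

A Syncope: [ozizvuh] → [ozzvh]
B Regressive Voicing Assimilation: [ozzvh] → [ozzfh]
C Spirantization: no change — [ozzfh]
D Geminate Reduction: [ozzfh] → [ozfh]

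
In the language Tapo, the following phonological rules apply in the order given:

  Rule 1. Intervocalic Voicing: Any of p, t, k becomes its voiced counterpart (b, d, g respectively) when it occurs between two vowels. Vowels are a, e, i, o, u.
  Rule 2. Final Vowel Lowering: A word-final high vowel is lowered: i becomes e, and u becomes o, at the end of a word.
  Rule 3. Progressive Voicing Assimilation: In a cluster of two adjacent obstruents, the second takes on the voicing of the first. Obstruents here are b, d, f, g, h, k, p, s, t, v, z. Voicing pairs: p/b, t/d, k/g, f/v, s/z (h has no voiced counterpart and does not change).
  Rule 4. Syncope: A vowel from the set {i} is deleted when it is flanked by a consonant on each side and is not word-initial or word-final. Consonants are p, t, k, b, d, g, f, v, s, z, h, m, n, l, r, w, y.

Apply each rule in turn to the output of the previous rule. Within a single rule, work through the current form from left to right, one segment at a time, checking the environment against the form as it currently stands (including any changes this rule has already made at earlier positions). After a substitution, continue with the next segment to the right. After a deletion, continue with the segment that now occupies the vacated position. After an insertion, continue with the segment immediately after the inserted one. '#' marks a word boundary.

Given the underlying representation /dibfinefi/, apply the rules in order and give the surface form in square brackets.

Rule 1 Intervocalic Voicing: no change — [dibfinefi]
Rule 2 Final Vowel Lowering: [dibfinefi] → [dibfinefe]
Rule 3 Progressive Voicing Assimilation: [dibfinefe] → [dibvinefe]
Rule 4 Syncope: [dibvinefe] → [dbvnefe]

[dbvnefe]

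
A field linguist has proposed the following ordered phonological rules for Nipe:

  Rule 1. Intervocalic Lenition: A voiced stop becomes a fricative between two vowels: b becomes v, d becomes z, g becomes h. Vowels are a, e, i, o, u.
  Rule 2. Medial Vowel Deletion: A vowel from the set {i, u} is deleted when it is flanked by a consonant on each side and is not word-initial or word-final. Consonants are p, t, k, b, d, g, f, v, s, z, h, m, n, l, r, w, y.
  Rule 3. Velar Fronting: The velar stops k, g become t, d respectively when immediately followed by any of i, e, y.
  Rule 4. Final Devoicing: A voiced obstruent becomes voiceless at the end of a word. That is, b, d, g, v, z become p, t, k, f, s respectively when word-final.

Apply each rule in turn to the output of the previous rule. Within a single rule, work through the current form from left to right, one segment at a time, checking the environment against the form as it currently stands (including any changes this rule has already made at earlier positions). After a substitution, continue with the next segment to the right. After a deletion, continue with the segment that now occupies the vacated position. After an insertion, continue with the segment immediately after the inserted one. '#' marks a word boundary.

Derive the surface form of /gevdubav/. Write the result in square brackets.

[devdvaf]

Rule 1 Intervocalic Lenition: [gevdubav] → [gevduvav]
Rule 2 Medial Vowel Deletion: [gevduvav] → [gevdvav]
Rule 3 Velar Fronting: [gevdvav] → [devdvav]
Rule 4 Final Devoicing: [devdvav] → [devdvaf]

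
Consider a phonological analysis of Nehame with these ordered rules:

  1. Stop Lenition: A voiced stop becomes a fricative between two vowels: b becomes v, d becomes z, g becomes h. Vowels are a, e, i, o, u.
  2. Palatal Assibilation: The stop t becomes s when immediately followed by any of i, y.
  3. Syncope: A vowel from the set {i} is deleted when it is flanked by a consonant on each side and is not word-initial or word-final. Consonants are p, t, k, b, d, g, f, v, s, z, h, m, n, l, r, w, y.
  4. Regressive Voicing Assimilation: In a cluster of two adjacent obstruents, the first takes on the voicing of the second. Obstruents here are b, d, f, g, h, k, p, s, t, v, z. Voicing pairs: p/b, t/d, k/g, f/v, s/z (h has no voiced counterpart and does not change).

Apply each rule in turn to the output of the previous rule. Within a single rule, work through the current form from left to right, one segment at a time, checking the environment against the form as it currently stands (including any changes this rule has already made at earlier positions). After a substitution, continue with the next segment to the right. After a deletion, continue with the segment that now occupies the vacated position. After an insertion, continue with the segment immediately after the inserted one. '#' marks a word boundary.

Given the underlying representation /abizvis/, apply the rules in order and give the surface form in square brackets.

1 Stop Lenition: [abizvis] → [avizvis]
2 Palatal Assibilation: no change — [avizvis]
3 Syncope: [avizvis] → [avzvs]
4 Regressive Voicing Assimilation: [avzvs] → [avzfs]

[avzfs]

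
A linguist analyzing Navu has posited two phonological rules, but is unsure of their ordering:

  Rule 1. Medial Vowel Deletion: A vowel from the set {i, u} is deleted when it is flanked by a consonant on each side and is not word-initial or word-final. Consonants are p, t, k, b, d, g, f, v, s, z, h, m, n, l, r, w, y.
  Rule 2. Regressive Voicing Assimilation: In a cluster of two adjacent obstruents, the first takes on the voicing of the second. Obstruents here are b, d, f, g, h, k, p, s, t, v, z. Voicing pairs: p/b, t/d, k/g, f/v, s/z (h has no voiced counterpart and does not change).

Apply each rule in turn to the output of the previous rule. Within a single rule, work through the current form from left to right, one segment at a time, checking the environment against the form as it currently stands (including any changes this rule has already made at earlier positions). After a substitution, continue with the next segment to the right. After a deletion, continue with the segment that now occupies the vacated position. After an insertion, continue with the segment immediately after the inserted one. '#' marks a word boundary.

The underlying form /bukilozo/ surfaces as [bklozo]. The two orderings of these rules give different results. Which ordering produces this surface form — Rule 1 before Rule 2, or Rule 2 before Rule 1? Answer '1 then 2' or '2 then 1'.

2 then 1

Order 1 then 2:
  1 Medial Vowel Deletion: [bukilozo] → [bklozo]
  2 Regressive Voicing Assimilation: [bklozo] → [pklozo]
  result: [pklozo]
Order 2 then 1:
  2 Regressive Voicing Assimilation: no change — [bukilozo]
  1 Medial Vowel Deletion: [bukilozo] → [bklozo]
  result: [bklozo]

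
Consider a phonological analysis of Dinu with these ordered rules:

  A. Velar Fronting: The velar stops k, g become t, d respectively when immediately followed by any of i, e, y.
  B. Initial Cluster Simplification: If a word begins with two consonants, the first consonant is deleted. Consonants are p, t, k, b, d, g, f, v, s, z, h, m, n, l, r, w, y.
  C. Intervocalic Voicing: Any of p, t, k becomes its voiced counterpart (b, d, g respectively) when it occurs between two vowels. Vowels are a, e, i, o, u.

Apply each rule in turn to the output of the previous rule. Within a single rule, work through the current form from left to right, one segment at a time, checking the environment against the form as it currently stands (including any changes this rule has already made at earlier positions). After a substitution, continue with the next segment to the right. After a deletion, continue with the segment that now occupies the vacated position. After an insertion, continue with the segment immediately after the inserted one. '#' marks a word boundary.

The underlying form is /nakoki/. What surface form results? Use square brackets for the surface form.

A Velar Fronting: [nakoki] → [nakoti]
B Initial Cluster Simplification: no change — [nakoti]
C Intervocalic Voicing: [nakoti] → [nagodi]

[nagodi]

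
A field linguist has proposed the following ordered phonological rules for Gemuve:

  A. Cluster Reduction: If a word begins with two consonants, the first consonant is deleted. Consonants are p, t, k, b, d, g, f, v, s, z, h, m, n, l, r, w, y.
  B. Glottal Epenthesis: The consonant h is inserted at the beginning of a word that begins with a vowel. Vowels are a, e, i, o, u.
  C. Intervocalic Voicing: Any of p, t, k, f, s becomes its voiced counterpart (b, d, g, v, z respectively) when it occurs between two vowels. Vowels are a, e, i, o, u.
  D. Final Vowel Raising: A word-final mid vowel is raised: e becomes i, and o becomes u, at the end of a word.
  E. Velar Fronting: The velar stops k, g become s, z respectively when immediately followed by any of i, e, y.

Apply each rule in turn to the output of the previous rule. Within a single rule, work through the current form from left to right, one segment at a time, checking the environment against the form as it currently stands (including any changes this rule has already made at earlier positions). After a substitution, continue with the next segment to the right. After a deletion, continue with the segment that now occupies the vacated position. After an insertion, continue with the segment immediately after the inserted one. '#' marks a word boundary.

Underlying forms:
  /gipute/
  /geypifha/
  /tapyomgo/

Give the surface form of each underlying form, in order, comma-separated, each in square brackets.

/gipute/:
  A Cluster Reduction: no change — [gipute]
  B Glottal Epenthesis: no change — [gipute]
  C Intervocalic Voicing: [gipute] → [gibude]
  D Final Vowel Raising: [gibude] → [gibudi]
  E Velar Fronting: [gibudi] → [zibudi]
/geypifha/:
  A Cluster Reduction: no change — [geypifha]
  B Glottal Epenthesis: no change — [geypifha]
  C Intervocalic Voicing: no change — [geypifha]
  D Final Vowel Raising: no change — [geypifha]
  E Velar Fronting: [geypifha] → [zeypifha]
/tapyomgo/:
  A Cluster Reduction: no change — [tapyomgo]
  B Glottal Epenthesis: no change — [tapyomgo]
  C Intervocalic Voicing: no change — [tapyomgo]
  D Final Vowel Raising: [tapyomgo] → [tapyomgu]
  E Velar Fronting: no change — [tapyomgu]

[zibudi], [zeypifha], [tapyomgu]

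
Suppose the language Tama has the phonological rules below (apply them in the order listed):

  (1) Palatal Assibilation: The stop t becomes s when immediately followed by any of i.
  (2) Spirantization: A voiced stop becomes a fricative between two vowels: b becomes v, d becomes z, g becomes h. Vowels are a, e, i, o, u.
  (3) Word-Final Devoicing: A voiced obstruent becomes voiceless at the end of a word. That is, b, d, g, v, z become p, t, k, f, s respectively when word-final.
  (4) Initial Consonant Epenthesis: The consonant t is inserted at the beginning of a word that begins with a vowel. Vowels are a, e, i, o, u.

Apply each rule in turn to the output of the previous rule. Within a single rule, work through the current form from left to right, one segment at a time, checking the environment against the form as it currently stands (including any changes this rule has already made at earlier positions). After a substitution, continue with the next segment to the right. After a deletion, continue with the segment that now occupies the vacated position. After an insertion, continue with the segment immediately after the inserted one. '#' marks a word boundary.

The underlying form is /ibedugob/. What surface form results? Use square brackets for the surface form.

(1) Palatal Assibilation: no change — [ibedugob]
(2) Spirantization: [ibedugob] → [ivezuhob]
(3) Word-Final Devoicing: [ivezuhob] → [ivezuhop]
(4) Initial Consonant Epenthesis: [ivezuhop] → [tivezuhop]

[tivezuhop]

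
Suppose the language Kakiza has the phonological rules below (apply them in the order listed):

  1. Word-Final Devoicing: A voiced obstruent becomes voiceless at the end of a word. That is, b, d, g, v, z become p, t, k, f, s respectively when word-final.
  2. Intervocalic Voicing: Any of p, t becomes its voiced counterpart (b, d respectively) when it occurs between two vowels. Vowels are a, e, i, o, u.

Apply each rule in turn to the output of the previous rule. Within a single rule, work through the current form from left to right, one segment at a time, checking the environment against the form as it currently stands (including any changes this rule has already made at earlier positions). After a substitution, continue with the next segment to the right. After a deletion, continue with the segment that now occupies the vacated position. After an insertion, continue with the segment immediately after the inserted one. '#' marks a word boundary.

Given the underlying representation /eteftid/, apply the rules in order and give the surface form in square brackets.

[edeftit]

1 Word-Final Devoicing: [eteftid] → [eteftit]
2 Intervocalic Voicing: [eteftit] → [edeftit]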